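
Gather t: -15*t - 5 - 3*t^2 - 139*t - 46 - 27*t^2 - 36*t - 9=-30*t^2 - 190*t - 60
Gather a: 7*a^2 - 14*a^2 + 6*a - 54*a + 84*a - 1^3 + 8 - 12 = -7*a^2 + 36*a - 5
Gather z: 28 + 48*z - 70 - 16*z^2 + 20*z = -16*z^2 + 68*z - 42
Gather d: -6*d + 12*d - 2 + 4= 6*d + 2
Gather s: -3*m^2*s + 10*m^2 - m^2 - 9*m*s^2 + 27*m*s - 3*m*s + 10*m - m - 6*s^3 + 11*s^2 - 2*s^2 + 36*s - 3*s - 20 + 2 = 9*m^2 + 9*m - 6*s^3 + s^2*(9 - 9*m) + s*(-3*m^2 + 24*m + 33) - 18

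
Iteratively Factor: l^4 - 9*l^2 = (l)*(l^3 - 9*l) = l^2*(l^2 - 9) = l^2*(l - 3)*(l + 3)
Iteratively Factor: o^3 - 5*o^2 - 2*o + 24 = (o + 2)*(o^2 - 7*o + 12) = (o - 4)*(o + 2)*(o - 3)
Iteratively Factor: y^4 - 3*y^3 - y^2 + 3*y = (y - 3)*(y^3 - y) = (y - 3)*(y - 1)*(y^2 + y) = (y - 3)*(y - 1)*(y + 1)*(y)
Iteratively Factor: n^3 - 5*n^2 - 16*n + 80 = (n + 4)*(n^2 - 9*n + 20) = (n - 4)*(n + 4)*(n - 5)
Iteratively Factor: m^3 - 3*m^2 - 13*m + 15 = (m - 1)*(m^2 - 2*m - 15) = (m - 5)*(m - 1)*(m + 3)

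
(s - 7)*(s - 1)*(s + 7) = s^3 - s^2 - 49*s + 49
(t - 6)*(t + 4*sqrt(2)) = t^2 - 6*t + 4*sqrt(2)*t - 24*sqrt(2)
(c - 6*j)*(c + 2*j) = c^2 - 4*c*j - 12*j^2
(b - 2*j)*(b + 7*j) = b^2 + 5*b*j - 14*j^2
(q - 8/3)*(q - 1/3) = q^2 - 3*q + 8/9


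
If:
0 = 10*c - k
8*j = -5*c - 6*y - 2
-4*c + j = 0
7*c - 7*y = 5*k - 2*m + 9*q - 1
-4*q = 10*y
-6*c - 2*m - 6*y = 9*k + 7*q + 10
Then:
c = -36/611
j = -144/611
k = -360/611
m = -14659/7332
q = -275/3666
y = 55/1833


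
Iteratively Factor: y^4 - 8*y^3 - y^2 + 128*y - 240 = (y + 4)*(y^3 - 12*y^2 + 47*y - 60) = (y - 5)*(y + 4)*(y^2 - 7*y + 12) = (y - 5)*(y - 3)*(y + 4)*(y - 4)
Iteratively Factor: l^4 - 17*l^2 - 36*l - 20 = (l + 2)*(l^3 - 2*l^2 - 13*l - 10) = (l + 2)^2*(l^2 - 4*l - 5) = (l + 1)*(l + 2)^2*(l - 5)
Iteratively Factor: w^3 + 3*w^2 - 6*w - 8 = (w + 4)*(w^2 - w - 2) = (w + 1)*(w + 4)*(w - 2)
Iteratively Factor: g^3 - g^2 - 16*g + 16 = (g - 4)*(g^2 + 3*g - 4) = (g - 4)*(g - 1)*(g + 4)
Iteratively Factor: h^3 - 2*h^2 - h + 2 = (h + 1)*(h^2 - 3*h + 2) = (h - 1)*(h + 1)*(h - 2)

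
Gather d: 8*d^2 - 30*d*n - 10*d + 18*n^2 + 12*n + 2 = 8*d^2 + d*(-30*n - 10) + 18*n^2 + 12*n + 2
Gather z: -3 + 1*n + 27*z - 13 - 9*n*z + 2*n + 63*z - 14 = 3*n + z*(90 - 9*n) - 30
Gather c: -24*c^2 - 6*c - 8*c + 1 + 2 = -24*c^2 - 14*c + 3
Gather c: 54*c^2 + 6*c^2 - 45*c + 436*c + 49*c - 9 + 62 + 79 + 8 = 60*c^2 + 440*c + 140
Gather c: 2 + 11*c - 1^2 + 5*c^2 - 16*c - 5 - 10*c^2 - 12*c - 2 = -5*c^2 - 17*c - 6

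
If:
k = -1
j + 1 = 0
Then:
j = -1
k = -1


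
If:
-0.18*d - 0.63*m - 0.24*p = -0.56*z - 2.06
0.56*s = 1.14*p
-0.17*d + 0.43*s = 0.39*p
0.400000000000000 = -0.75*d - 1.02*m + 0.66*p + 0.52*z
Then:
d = -4.23505843071786*z - 40.9110816878706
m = 2.66399554813578*z + 20.4175464855218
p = -1.4833611574847*z - 14.3294149252586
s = -3.01969949916528*z - 29.1705946692764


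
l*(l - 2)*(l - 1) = l^3 - 3*l^2 + 2*l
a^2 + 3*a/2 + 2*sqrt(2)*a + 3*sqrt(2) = (a + 3/2)*(a + 2*sqrt(2))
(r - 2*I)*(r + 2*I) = r^2 + 4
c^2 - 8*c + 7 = (c - 7)*(c - 1)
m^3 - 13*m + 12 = (m - 3)*(m - 1)*(m + 4)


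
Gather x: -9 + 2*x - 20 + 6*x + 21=8*x - 8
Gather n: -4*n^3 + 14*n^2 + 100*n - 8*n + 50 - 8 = -4*n^3 + 14*n^2 + 92*n + 42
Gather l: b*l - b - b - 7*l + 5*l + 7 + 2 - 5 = -2*b + l*(b - 2) + 4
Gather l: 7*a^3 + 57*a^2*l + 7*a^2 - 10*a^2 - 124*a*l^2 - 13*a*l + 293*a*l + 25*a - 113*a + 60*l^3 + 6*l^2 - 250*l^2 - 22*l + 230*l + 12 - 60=7*a^3 - 3*a^2 - 88*a + 60*l^3 + l^2*(-124*a - 244) + l*(57*a^2 + 280*a + 208) - 48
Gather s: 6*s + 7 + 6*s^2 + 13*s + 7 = 6*s^2 + 19*s + 14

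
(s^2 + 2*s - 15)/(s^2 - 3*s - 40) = (s - 3)/(s - 8)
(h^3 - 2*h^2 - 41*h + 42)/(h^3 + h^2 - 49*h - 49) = (h^2 + 5*h - 6)/(h^2 + 8*h + 7)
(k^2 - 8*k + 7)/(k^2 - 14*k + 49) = (k - 1)/(k - 7)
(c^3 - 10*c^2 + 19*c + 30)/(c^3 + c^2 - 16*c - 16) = (c^2 - 11*c + 30)/(c^2 - 16)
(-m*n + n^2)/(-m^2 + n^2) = n/(m + n)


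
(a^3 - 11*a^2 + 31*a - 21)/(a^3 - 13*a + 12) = (a - 7)/(a + 4)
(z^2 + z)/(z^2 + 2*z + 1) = z/(z + 1)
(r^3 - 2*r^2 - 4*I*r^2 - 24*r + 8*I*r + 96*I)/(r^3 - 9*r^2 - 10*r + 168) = (r - 4*I)/(r - 7)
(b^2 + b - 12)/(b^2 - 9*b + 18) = (b + 4)/(b - 6)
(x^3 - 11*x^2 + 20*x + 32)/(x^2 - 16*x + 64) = (x^2 - 3*x - 4)/(x - 8)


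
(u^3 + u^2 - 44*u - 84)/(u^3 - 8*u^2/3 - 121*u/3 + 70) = 3*(u + 2)/(3*u - 5)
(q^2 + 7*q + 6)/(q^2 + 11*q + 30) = (q + 1)/(q + 5)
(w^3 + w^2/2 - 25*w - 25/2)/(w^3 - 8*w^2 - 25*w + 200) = (w + 1/2)/(w - 8)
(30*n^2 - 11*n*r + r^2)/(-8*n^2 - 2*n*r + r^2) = (-30*n^2 + 11*n*r - r^2)/(8*n^2 + 2*n*r - r^2)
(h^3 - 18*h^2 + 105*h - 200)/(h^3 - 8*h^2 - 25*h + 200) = (h - 5)/(h + 5)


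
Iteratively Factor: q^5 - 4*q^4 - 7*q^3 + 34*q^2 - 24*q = (q + 3)*(q^4 - 7*q^3 + 14*q^2 - 8*q) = (q - 2)*(q + 3)*(q^3 - 5*q^2 + 4*q) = (q - 2)*(q - 1)*(q + 3)*(q^2 - 4*q) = q*(q - 2)*(q - 1)*(q + 3)*(q - 4)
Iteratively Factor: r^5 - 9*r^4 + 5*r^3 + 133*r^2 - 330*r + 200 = (r + 4)*(r^4 - 13*r^3 + 57*r^2 - 95*r + 50) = (r - 1)*(r + 4)*(r^3 - 12*r^2 + 45*r - 50) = (r - 5)*(r - 1)*(r + 4)*(r^2 - 7*r + 10) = (r - 5)*(r - 2)*(r - 1)*(r + 4)*(r - 5)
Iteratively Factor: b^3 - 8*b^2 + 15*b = (b)*(b^2 - 8*b + 15) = b*(b - 5)*(b - 3)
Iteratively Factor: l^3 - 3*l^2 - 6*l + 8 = (l - 1)*(l^2 - 2*l - 8) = (l - 1)*(l + 2)*(l - 4)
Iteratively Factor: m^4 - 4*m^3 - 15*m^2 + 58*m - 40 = (m - 5)*(m^3 + m^2 - 10*m + 8) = (m - 5)*(m + 4)*(m^2 - 3*m + 2) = (m - 5)*(m - 2)*(m + 4)*(m - 1)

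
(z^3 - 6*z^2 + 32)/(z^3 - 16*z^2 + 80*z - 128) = (z + 2)/(z - 8)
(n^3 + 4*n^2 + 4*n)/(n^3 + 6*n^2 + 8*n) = (n + 2)/(n + 4)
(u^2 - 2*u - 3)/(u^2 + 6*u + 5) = (u - 3)/(u + 5)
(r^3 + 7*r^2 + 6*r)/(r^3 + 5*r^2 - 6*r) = (r + 1)/(r - 1)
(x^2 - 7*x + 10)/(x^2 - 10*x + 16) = (x - 5)/(x - 8)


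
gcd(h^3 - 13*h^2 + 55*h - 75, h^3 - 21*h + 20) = 1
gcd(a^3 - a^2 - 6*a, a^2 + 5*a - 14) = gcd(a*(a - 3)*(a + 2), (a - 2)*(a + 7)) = 1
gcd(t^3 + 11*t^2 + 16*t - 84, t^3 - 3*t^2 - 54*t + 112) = t^2 + 5*t - 14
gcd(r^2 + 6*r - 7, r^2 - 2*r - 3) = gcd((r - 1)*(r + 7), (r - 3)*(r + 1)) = 1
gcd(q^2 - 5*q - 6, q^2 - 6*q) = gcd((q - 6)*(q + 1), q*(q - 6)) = q - 6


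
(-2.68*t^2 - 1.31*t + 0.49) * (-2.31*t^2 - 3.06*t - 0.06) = 6.1908*t^4 + 11.2269*t^3 + 3.0375*t^2 - 1.4208*t - 0.0294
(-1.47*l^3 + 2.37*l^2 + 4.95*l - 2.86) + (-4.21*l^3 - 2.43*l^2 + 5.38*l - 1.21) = -5.68*l^3 - 0.0600000000000001*l^2 + 10.33*l - 4.07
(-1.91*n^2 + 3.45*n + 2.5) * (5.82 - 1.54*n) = 2.9414*n^3 - 16.4292*n^2 + 16.229*n + 14.55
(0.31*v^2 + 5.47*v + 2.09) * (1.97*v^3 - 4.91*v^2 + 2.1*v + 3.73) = 0.6107*v^5 + 9.2538*v^4 - 22.0894*v^3 + 2.3814*v^2 + 24.7921*v + 7.7957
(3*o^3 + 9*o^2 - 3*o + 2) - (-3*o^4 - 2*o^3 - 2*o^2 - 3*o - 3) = 3*o^4 + 5*o^3 + 11*o^2 + 5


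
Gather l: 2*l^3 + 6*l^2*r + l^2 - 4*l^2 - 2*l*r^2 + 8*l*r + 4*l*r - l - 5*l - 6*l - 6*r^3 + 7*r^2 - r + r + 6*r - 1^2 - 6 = 2*l^3 + l^2*(6*r - 3) + l*(-2*r^2 + 12*r - 12) - 6*r^3 + 7*r^2 + 6*r - 7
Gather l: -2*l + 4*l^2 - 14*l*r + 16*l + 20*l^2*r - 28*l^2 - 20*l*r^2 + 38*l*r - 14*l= l^2*(20*r - 24) + l*(-20*r^2 + 24*r)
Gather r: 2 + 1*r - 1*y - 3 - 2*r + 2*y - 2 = -r + y - 3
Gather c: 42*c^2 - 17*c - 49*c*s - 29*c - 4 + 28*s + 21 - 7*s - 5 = 42*c^2 + c*(-49*s - 46) + 21*s + 12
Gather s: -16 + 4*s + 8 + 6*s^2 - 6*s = 6*s^2 - 2*s - 8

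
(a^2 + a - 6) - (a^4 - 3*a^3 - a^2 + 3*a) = -a^4 + 3*a^3 + 2*a^2 - 2*a - 6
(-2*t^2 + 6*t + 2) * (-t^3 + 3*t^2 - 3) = 2*t^5 - 12*t^4 + 16*t^3 + 12*t^2 - 18*t - 6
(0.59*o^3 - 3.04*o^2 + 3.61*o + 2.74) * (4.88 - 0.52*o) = -0.3068*o^4 + 4.46*o^3 - 16.7124*o^2 + 16.192*o + 13.3712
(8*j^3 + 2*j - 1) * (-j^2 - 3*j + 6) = -8*j^5 - 24*j^4 + 46*j^3 - 5*j^2 + 15*j - 6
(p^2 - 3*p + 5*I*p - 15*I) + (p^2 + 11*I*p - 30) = 2*p^2 - 3*p + 16*I*p - 30 - 15*I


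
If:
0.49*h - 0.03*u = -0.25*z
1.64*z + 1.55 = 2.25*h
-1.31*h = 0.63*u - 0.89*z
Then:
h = 0.23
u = -1.37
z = -0.62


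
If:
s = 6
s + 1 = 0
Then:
No Solution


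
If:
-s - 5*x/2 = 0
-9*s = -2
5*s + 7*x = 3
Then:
No Solution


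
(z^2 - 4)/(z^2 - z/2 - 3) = 2*(z + 2)/(2*z + 3)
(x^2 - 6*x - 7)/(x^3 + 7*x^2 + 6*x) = (x - 7)/(x*(x + 6))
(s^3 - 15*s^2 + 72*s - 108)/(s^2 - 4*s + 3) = (s^2 - 12*s + 36)/(s - 1)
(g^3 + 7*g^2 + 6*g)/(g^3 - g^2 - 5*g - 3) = g*(g + 6)/(g^2 - 2*g - 3)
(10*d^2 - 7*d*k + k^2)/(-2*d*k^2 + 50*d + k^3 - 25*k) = (-5*d + k)/(k^2 - 25)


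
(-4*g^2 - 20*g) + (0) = -4*g^2 - 20*g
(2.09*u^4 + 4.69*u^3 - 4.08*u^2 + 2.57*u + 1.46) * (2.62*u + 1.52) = 5.4758*u^5 + 15.4646*u^4 - 3.5608*u^3 + 0.5318*u^2 + 7.7316*u + 2.2192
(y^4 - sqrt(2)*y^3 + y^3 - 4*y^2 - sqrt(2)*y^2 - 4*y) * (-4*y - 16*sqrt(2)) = -4*y^5 - 12*sqrt(2)*y^4 - 4*y^4 - 12*sqrt(2)*y^3 + 48*y^3 + 48*y^2 + 64*sqrt(2)*y^2 + 64*sqrt(2)*y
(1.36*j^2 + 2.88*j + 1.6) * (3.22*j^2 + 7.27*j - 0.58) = 4.3792*j^4 + 19.1608*j^3 + 25.3008*j^2 + 9.9616*j - 0.928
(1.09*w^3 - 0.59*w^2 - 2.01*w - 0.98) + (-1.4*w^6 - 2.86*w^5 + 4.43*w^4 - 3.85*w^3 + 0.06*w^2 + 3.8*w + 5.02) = -1.4*w^6 - 2.86*w^5 + 4.43*w^4 - 2.76*w^3 - 0.53*w^2 + 1.79*w + 4.04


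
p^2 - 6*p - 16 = (p - 8)*(p + 2)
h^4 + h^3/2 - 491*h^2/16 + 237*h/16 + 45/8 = (h - 5)*(h - 3/4)*(h + 1/4)*(h + 6)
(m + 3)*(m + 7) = m^2 + 10*m + 21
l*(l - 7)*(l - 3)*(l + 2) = l^4 - 8*l^3 + l^2 + 42*l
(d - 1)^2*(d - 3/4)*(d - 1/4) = d^4 - 3*d^3 + 51*d^2/16 - 11*d/8 + 3/16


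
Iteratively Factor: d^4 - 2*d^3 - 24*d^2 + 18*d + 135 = (d - 3)*(d^3 + d^2 - 21*d - 45) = (d - 3)*(d + 3)*(d^2 - 2*d - 15) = (d - 3)*(d + 3)^2*(d - 5)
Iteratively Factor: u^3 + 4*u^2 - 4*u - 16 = (u + 2)*(u^2 + 2*u - 8) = (u - 2)*(u + 2)*(u + 4)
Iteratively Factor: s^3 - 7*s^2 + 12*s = (s)*(s^2 - 7*s + 12) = s*(s - 4)*(s - 3)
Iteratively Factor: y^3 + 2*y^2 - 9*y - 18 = (y - 3)*(y^2 + 5*y + 6) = (y - 3)*(y + 2)*(y + 3)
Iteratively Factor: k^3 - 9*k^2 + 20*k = (k - 5)*(k^2 - 4*k) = k*(k - 5)*(k - 4)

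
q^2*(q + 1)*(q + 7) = q^4 + 8*q^3 + 7*q^2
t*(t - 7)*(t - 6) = t^3 - 13*t^2 + 42*t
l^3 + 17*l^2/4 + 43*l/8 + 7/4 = (l + 1/2)*(l + 7/4)*(l + 2)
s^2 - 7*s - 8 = (s - 8)*(s + 1)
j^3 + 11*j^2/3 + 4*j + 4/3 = (j + 2/3)*(j + 1)*(j + 2)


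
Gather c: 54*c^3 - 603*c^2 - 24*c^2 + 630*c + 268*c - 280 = 54*c^3 - 627*c^2 + 898*c - 280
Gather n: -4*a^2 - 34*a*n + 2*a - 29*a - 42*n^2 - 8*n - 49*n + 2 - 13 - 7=-4*a^2 - 27*a - 42*n^2 + n*(-34*a - 57) - 18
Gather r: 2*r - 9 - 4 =2*r - 13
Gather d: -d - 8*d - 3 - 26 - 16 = -9*d - 45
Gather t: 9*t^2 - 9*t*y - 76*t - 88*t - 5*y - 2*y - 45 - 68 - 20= 9*t^2 + t*(-9*y - 164) - 7*y - 133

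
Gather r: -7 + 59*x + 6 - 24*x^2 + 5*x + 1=-24*x^2 + 64*x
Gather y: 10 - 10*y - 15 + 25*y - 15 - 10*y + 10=5*y - 10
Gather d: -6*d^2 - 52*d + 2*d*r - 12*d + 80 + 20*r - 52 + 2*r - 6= -6*d^2 + d*(2*r - 64) + 22*r + 22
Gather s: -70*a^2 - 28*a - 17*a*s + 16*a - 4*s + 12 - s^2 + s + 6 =-70*a^2 - 12*a - s^2 + s*(-17*a - 3) + 18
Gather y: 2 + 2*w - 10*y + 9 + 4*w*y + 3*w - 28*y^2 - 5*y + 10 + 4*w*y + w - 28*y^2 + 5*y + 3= 6*w - 56*y^2 + y*(8*w - 10) + 24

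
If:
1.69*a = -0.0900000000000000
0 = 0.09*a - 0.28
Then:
No Solution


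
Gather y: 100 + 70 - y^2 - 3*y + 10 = -y^2 - 3*y + 180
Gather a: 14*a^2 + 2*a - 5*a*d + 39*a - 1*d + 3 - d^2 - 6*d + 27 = 14*a^2 + a*(41 - 5*d) - d^2 - 7*d + 30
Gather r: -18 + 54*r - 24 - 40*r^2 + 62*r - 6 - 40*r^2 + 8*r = -80*r^2 + 124*r - 48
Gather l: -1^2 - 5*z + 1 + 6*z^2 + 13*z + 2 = 6*z^2 + 8*z + 2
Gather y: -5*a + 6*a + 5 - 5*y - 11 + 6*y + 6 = a + y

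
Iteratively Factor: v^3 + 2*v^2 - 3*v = (v + 3)*(v^2 - v) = (v - 1)*(v + 3)*(v)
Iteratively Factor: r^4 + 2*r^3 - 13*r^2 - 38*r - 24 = (r + 2)*(r^3 - 13*r - 12) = (r + 1)*(r + 2)*(r^2 - r - 12) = (r - 4)*(r + 1)*(r + 2)*(r + 3)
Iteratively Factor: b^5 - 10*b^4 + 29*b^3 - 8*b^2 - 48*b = (b - 4)*(b^4 - 6*b^3 + 5*b^2 + 12*b) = b*(b - 4)*(b^3 - 6*b^2 + 5*b + 12) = b*(b - 4)*(b - 3)*(b^2 - 3*b - 4) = b*(b - 4)*(b - 3)*(b + 1)*(b - 4)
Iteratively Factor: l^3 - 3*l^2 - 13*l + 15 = (l + 3)*(l^2 - 6*l + 5) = (l - 5)*(l + 3)*(l - 1)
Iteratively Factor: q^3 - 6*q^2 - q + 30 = (q + 2)*(q^2 - 8*q + 15) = (q - 5)*(q + 2)*(q - 3)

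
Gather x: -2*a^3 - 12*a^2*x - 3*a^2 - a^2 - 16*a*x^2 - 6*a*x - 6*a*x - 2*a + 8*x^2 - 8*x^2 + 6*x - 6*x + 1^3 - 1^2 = -2*a^3 - 4*a^2 - 16*a*x^2 - 2*a + x*(-12*a^2 - 12*a)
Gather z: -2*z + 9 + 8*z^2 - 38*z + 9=8*z^2 - 40*z + 18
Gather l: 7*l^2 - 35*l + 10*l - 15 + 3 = 7*l^2 - 25*l - 12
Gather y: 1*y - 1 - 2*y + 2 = 1 - y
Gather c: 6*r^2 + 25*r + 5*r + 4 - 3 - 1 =6*r^2 + 30*r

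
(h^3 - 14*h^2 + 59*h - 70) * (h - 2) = h^4 - 16*h^3 + 87*h^2 - 188*h + 140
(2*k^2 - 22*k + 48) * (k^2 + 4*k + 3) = 2*k^4 - 14*k^3 - 34*k^2 + 126*k + 144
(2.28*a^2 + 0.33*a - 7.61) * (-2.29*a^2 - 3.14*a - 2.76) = -5.2212*a^4 - 7.9149*a^3 + 10.0979*a^2 + 22.9846*a + 21.0036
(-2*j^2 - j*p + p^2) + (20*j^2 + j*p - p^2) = 18*j^2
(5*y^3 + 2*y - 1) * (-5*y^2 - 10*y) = -25*y^5 - 50*y^4 - 10*y^3 - 15*y^2 + 10*y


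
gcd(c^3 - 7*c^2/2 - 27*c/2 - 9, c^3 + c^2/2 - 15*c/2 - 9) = c + 3/2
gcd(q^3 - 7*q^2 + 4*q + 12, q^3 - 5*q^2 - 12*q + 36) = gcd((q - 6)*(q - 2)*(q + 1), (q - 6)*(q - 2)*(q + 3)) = q^2 - 8*q + 12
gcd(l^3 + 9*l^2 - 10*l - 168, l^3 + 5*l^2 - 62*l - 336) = l^2 + 13*l + 42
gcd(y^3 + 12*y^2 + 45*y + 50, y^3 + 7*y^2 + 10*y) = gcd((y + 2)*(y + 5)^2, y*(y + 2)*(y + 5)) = y^2 + 7*y + 10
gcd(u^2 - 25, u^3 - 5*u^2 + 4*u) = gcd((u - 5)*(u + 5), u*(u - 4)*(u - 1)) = 1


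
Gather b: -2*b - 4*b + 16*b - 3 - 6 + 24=10*b + 15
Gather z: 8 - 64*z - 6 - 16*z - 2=-80*z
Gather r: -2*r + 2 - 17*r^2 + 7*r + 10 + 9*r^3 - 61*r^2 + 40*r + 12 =9*r^3 - 78*r^2 + 45*r + 24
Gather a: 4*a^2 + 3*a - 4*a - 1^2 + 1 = 4*a^2 - a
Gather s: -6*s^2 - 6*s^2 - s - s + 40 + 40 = -12*s^2 - 2*s + 80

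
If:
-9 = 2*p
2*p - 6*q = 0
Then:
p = -9/2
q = -3/2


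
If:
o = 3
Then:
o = 3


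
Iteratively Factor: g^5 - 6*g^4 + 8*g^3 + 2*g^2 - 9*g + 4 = (g - 1)*(g^4 - 5*g^3 + 3*g^2 + 5*g - 4) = (g - 1)*(g + 1)*(g^3 - 6*g^2 + 9*g - 4) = (g - 1)^2*(g + 1)*(g^2 - 5*g + 4) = (g - 4)*(g - 1)^2*(g + 1)*(g - 1)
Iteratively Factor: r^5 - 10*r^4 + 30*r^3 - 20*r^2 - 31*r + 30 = (r + 1)*(r^4 - 11*r^3 + 41*r^2 - 61*r + 30) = (r - 2)*(r + 1)*(r^3 - 9*r^2 + 23*r - 15) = (r - 3)*(r - 2)*(r + 1)*(r^2 - 6*r + 5) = (r - 3)*(r - 2)*(r - 1)*(r + 1)*(r - 5)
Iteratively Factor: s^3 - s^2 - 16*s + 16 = (s + 4)*(s^2 - 5*s + 4) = (s - 4)*(s + 4)*(s - 1)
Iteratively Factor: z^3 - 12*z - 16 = (z - 4)*(z^2 + 4*z + 4) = (z - 4)*(z + 2)*(z + 2)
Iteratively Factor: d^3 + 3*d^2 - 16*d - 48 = (d - 4)*(d^2 + 7*d + 12) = (d - 4)*(d + 3)*(d + 4)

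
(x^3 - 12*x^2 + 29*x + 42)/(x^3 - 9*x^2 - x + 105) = (x^2 - 5*x - 6)/(x^2 - 2*x - 15)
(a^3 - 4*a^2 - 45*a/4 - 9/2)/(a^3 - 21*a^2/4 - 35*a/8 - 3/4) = 2*(2*a + 3)/(4*a + 1)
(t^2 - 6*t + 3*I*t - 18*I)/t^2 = (t^2 + 3*t*(-2 + I) - 18*I)/t^2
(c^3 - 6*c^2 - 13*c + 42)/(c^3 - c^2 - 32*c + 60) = (c^2 - 4*c - 21)/(c^2 + c - 30)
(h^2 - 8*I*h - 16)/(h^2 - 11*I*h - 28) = (h - 4*I)/(h - 7*I)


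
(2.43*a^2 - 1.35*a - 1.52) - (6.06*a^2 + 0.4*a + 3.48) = -3.63*a^2 - 1.75*a - 5.0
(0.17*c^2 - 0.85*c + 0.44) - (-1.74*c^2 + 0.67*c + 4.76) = 1.91*c^2 - 1.52*c - 4.32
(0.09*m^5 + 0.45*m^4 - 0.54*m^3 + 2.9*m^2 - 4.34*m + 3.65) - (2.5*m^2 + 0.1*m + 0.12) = 0.09*m^5 + 0.45*m^4 - 0.54*m^3 + 0.4*m^2 - 4.44*m + 3.53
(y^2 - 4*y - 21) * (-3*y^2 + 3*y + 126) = -3*y^4 + 15*y^3 + 177*y^2 - 567*y - 2646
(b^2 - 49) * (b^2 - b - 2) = b^4 - b^3 - 51*b^2 + 49*b + 98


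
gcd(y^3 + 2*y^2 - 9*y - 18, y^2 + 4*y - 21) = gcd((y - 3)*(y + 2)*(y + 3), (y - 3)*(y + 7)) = y - 3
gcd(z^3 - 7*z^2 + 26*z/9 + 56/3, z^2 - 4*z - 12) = z - 6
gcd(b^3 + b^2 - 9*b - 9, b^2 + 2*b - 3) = b + 3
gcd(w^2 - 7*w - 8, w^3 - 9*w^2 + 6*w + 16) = w^2 - 7*w - 8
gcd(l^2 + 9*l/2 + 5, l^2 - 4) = l + 2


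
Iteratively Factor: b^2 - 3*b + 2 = (b - 2)*(b - 1)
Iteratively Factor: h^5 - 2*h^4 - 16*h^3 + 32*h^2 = (h - 2)*(h^4 - 16*h^2) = h*(h - 2)*(h^3 - 16*h) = h*(h - 2)*(h + 4)*(h^2 - 4*h) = h^2*(h - 2)*(h + 4)*(h - 4)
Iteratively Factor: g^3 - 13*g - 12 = (g + 1)*(g^2 - g - 12) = (g + 1)*(g + 3)*(g - 4)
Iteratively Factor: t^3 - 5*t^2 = (t - 5)*(t^2) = t*(t - 5)*(t)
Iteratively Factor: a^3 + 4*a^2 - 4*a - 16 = (a - 2)*(a^2 + 6*a + 8) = (a - 2)*(a + 2)*(a + 4)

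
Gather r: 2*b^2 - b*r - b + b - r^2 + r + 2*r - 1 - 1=2*b^2 - r^2 + r*(3 - b) - 2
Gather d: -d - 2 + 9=7 - d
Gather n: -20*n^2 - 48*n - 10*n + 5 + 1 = -20*n^2 - 58*n + 6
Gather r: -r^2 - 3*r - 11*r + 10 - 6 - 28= -r^2 - 14*r - 24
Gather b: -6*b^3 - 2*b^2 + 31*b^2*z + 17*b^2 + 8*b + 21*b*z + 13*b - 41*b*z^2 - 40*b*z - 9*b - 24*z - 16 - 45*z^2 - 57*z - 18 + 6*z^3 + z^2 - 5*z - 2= -6*b^3 + b^2*(31*z + 15) + b*(-41*z^2 - 19*z + 12) + 6*z^3 - 44*z^2 - 86*z - 36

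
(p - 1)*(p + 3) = p^2 + 2*p - 3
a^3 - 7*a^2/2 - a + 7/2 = (a - 7/2)*(a - 1)*(a + 1)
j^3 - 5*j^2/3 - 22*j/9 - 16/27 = (j - 8/3)*(j + 1/3)*(j + 2/3)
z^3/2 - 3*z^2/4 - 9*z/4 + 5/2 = (z/2 + 1)*(z - 5/2)*(z - 1)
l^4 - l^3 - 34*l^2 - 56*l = l*(l - 7)*(l + 2)*(l + 4)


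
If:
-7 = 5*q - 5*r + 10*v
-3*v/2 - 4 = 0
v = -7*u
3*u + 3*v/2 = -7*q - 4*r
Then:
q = 1952/1155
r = -2591/1155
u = 8/21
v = -8/3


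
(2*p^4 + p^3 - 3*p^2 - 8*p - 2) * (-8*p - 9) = -16*p^5 - 26*p^4 + 15*p^3 + 91*p^2 + 88*p + 18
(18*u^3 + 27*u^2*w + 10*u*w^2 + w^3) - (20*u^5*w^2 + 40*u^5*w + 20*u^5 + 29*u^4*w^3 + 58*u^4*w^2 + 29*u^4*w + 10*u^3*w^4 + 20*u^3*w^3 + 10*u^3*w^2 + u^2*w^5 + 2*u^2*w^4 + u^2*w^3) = -20*u^5*w^2 - 40*u^5*w - 20*u^5 - 29*u^4*w^3 - 58*u^4*w^2 - 29*u^4*w - 10*u^3*w^4 - 20*u^3*w^3 - 10*u^3*w^2 + 18*u^3 - u^2*w^5 - 2*u^2*w^4 - u^2*w^3 + 27*u^2*w + 10*u*w^2 + w^3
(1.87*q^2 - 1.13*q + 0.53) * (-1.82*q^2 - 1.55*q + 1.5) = -3.4034*q^4 - 0.8419*q^3 + 3.5919*q^2 - 2.5165*q + 0.795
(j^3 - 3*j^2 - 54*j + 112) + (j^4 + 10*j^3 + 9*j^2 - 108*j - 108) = j^4 + 11*j^3 + 6*j^2 - 162*j + 4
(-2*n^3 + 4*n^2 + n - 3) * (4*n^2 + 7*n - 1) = -8*n^5 + 2*n^4 + 34*n^3 - 9*n^2 - 22*n + 3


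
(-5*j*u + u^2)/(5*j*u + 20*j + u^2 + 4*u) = u*(-5*j + u)/(5*j*u + 20*j + u^2 + 4*u)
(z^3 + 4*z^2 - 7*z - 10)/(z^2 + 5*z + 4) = (z^2 + 3*z - 10)/(z + 4)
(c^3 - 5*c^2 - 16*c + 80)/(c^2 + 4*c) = c - 9 + 20/c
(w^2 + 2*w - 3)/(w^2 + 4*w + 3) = (w - 1)/(w + 1)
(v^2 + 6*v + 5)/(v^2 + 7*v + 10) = (v + 1)/(v + 2)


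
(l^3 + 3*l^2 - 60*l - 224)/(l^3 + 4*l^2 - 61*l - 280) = (l + 4)/(l + 5)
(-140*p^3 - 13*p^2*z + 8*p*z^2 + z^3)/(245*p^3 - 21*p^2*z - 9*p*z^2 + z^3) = (-28*p^2 + 3*p*z + z^2)/(49*p^2 - 14*p*z + z^2)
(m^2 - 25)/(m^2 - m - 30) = (m - 5)/(m - 6)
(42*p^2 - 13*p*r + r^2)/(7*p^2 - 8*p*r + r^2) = (6*p - r)/(p - r)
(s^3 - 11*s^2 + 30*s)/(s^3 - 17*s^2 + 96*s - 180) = s/(s - 6)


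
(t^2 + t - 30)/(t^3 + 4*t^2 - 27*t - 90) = 1/(t + 3)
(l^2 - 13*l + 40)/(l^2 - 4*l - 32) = (l - 5)/(l + 4)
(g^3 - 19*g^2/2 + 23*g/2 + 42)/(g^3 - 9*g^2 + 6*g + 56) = (g + 3/2)/(g + 2)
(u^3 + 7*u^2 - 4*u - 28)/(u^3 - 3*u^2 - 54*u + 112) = (u + 2)/(u - 8)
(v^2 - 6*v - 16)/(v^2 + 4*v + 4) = (v - 8)/(v + 2)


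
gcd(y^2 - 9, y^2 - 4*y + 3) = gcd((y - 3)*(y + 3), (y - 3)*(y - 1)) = y - 3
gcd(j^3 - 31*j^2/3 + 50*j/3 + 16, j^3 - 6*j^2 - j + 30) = j - 3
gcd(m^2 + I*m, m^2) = m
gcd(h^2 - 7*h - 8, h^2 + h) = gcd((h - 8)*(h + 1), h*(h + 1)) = h + 1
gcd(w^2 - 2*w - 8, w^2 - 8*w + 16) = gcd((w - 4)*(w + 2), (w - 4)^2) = w - 4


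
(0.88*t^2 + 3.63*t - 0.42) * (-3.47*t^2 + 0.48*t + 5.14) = -3.0536*t^4 - 12.1737*t^3 + 7.723*t^2 + 18.4566*t - 2.1588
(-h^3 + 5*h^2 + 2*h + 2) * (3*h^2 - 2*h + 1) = -3*h^5 + 17*h^4 - 5*h^3 + 7*h^2 - 2*h + 2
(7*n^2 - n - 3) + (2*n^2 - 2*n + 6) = 9*n^2 - 3*n + 3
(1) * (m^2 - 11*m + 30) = m^2 - 11*m + 30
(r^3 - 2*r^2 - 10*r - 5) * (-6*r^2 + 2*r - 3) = -6*r^5 + 14*r^4 + 53*r^3 + 16*r^2 + 20*r + 15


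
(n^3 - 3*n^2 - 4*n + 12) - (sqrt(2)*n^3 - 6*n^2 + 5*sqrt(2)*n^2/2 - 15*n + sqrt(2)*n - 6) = -sqrt(2)*n^3 + n^3 - 5*sqrt(2)*n^2/2 + 3*n^2 - sqrt(2)*n + 11*n + 18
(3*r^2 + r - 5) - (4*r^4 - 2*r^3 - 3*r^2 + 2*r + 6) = -4*r^4 + 2*r^3 + 6*r^2 - r - 11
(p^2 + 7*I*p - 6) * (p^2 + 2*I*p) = p^4 + 9*I*p^3 - 20*p^2 - 12*I*p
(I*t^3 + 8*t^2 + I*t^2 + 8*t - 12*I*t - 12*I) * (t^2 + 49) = I*t^5 + 8*t^4 + I*t^4 + 8*t^3 + 37*I*t^3 + 392*t^2 + 37*I*t^2 + 392*t - 588*I*t - 588*I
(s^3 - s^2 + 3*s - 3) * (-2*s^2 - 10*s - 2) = -2*s^5 - 8*s^4 + 2*s^3 - 22*s^2 + 24*s + 6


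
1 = 1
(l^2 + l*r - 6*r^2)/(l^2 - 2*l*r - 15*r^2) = (-l + 2*r)/(-l + 5*r)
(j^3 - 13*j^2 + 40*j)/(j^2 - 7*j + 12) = j*(j^2 - 13*j + 40)/(j^2 - 7*j + 12)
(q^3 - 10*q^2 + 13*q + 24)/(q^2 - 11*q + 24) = q + 1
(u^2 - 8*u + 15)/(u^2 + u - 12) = (u - 5)/(u + 4)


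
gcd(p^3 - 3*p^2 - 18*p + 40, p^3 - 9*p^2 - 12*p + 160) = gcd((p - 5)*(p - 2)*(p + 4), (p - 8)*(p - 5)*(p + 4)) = p^2 - p - 20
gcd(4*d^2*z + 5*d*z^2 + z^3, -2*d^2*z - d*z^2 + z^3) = d*z + z^2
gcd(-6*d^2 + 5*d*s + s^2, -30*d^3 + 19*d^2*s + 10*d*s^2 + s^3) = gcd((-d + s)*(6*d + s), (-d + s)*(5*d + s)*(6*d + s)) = -6*d^2 + 5*d*s + s^2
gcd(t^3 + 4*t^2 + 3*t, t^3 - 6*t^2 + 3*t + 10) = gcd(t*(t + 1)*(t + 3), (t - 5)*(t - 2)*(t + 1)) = t + 1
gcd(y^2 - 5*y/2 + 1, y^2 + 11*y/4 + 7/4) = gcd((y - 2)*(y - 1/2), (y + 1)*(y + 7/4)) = 1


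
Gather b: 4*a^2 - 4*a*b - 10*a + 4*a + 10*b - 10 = 4*a^2 - 6*a + b*(10 - 4*a) - 10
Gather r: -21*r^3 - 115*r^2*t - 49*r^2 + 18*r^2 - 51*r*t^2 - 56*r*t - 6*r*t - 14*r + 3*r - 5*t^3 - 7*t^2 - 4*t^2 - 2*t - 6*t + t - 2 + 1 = -21*r^3 + r^2*(-115*t - 31) + r*(-51*t^2 - 62*t - 11) - 5*t^3 - 11*t^2 - 7*t - 1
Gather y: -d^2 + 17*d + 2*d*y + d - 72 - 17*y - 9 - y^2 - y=-d^2 + 18*d - y^2 + y*(2*d - 18) - 81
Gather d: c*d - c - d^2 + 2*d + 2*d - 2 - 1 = -c - d^2 + d*(c + 4) - 3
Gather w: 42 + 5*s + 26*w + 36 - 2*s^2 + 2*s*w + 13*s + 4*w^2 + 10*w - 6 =-2*s^2 + 18*s + 4*w^2 + w*(2*s + 36) + 72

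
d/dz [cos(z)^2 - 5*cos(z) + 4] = (5 - 2*cos(z))*sin(z)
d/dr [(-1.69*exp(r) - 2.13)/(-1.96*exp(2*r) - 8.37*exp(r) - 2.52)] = (-(1.69*exp(r) + 2.13)*(3.92*exp(r) + 8.37) + 3.3124*exp(2*r) + 14.1453*exp(r) + 4.2588)*exp(r)/(1.96*exp(2*r) + 8.37*exp(r) + 2.52)^2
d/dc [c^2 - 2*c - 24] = 2*c - 2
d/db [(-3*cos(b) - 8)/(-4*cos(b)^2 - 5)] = (12*cos(b)^2 + 64*cos(b) - 15)*sin(b)/(16*cos(b)^4 + 40*cos(b)^2 + 25)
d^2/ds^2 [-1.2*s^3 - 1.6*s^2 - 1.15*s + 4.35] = -7.2*s - 3.2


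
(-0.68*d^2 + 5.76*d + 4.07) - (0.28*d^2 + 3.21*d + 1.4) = -0.96*d^2 + 2.55*d + 2.67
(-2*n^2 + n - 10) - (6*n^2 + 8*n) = -8*n^2 - 7*n - 10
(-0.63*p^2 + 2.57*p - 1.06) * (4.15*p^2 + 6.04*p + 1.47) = -2.6145*p^4 + 6.8603*p^3 + 10.1977*p^2 - 2.6245*p - 1.5582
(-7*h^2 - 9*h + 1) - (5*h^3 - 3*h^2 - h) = -5*h^3 - 4*h^2 - 8*h + 1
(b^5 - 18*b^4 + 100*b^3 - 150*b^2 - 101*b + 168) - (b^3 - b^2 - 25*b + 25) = b^5 - 18*b^4 + 99*b^3 - 149*b^2 - 76*b + 143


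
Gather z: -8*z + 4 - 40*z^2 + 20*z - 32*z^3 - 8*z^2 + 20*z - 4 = -32*z^3 - 48*z^2 + 32*z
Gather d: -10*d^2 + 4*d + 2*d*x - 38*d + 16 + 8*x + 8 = -10*d^2 + d*(2*x - 34) + 8*x + 24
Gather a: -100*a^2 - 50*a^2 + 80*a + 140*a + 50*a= -150*a^2 + 270*a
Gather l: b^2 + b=b^2 + b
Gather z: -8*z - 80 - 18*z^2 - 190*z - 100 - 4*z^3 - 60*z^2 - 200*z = -4*z^3 - 78*z^2 - 398*z - 180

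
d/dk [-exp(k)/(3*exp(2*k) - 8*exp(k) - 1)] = (3*exp(3*k) + exp(k))/(9*exp(4*k) - 48*exp(3*k) + 58*exp(2*k) + 16*exp(k) + 1)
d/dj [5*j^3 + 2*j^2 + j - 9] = 15*j^2 + 4*j + 1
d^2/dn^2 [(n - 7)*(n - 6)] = 2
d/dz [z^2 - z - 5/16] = 2*z - 1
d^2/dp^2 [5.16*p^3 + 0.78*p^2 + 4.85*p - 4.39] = 30.96*p + 1.56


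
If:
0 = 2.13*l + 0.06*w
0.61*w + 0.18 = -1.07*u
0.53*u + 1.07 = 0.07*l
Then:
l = -0.09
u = -2.03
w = 3.27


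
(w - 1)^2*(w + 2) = w^3 - 3*w + 2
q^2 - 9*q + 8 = (q - 8)*(q - 1)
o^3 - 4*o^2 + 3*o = o*(o - 3)*(o - 1)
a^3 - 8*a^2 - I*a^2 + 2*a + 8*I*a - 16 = (a - 8)*(a - 2*I)*(a + I)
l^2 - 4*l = l*(l - 4)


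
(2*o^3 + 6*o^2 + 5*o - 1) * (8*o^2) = 16*o^5 + 48*o^4 + 40*o^3 - 8*o^2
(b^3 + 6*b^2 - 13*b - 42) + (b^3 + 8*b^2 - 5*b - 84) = 2*b^3 + 14*b^2 - 18*b - 126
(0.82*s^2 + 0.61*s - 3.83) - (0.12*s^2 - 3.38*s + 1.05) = 0.7*s^2 + 3.99*s - 4.88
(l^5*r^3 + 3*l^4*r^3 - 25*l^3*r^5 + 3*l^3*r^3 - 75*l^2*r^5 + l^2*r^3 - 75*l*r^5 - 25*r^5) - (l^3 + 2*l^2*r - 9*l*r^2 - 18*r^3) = l^5*r^3 + 3*l^4*r^3 - 25*l^3*r^5 + 3*l^3*r^3 - l^3 - 75*l^2*r^5 + l^2*r^3 - 2*l^2*r - 75*l*r^5 + 9*l*r^2 - 25*r^5 + 18*r^3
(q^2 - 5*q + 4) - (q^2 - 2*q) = 4 - 3*q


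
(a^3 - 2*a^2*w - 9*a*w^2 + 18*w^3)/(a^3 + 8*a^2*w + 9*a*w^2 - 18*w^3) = (-a^2 + 5*a*w - 6*w^2)/(-a^2 - 5*a*w + 6*w^2)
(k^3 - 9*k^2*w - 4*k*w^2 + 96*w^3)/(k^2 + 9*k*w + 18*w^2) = (k^2 - 12*k*w + 32*w^2)/(k + 6*w)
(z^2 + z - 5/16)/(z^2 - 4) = (z^2 + z - 5/16)/(z^2 - 4)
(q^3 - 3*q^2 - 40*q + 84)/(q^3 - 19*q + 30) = (q^2 - q - 42)/(q^2 + 2*q - 15)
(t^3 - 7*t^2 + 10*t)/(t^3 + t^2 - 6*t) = (t - 5)/(t + 3)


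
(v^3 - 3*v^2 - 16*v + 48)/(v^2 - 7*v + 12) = v + 4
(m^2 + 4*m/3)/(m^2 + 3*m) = (m + 4/3)/(m + 3)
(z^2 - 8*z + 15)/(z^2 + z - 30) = (z - 3)/(z + 6)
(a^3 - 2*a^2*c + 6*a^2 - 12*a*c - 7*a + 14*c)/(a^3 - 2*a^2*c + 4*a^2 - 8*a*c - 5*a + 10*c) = (a + 7)/(a + 5)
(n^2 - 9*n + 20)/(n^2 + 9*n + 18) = (n^2 - 9*n + 20)/(n^2 + 9*n + 18)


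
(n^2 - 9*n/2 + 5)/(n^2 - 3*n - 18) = (-n^2 + 9*n/2 - 5)/(-n^2 + 3*n + 18)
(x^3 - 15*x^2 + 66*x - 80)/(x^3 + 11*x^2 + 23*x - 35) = (x^3 - 15*x^2 + 66*x - 80)/(x^3 + 11*x^2 + 23*x - 35)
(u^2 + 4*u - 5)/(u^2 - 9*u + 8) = (u + 5)/(u - 8)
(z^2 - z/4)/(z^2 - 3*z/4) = (4*z - 1)/(4*z - 3)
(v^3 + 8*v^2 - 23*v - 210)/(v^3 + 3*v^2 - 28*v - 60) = (v + 7)/(v + 2)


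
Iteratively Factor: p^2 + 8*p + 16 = (p + 4)*(p + 4)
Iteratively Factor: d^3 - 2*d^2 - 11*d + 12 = (d + 3)*(d^2 - 5*d + 4) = (d - 4)*(d + 3)*(d - 1)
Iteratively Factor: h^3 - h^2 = (h - 1)*(h^2) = h*(h - 1)*(h)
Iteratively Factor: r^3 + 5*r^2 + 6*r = (r + 2)*(r^2 + 3*r) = r*(r + 2)*(r + 3)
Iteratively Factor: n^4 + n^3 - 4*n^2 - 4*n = (n + 1)*(n^3 - 4*n) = (n + 1)*(n + 2)*(n^2 - 2*n) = n*(n + 1)*(n + 2)*(n - 2)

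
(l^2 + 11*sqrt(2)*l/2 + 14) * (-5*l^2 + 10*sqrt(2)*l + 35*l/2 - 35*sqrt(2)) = -5*l^4 - 35*sqrt(2)*l^3/2 + 35*l^3/2 + 40*l^2 + 245*sqrt(2)*l^2/4 - 140*l + 140*sqrt(2)*l - 490*sqrt(2)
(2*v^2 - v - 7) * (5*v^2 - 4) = 10*v^4 - 5*v^3 - 43*v^2 + 4*v + 28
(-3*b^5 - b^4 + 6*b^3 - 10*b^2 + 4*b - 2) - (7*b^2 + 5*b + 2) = -3*b^5 - b^4 + 6*b^3 - 17*b^2 - b - 4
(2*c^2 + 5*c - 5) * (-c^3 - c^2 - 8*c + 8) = -2*c^5 - 7*c^4 - 16*c^3 - 19*c^2 + 80*c - 40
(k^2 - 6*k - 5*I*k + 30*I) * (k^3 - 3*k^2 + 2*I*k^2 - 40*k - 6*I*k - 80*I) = k^5 - 9*k^4 - 3*I*k^4 - 12*k^3 + 27*I*k^3 + 150*k^2 + 66*I*k^2 - 220*k - 720*I*k + 2400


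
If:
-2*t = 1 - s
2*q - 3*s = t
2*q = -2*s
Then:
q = -1/11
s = 1/11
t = -5/11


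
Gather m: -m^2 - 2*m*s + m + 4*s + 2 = -m^2 + m*(1 - 2*s) + 4*s + 2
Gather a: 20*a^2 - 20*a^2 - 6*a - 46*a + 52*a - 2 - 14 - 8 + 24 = 0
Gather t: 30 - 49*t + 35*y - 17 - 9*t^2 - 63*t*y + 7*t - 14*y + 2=-9*t^2 + t*(-63*y - 42) + 21*y + 15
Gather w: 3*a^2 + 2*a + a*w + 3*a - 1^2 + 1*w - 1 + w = 3*a^2 + 5*a + w*(a + 2) - 2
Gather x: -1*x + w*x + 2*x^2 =2*x^2 + x*(w - 1)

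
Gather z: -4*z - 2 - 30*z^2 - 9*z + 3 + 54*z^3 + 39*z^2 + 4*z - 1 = 54*z^3 + 9*z^2 - 9*z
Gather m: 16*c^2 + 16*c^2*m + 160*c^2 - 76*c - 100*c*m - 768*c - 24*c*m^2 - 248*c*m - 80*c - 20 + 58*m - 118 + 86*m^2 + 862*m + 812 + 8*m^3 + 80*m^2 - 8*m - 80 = 176*c^2 - 924*c + 8*m^3 + m^2*(166 - 24*c) + m*(16*c^2 - 348*c + 912) + 594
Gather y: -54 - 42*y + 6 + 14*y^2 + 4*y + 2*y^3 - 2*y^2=2*y^3 + 12*y^2 - 38*y - 48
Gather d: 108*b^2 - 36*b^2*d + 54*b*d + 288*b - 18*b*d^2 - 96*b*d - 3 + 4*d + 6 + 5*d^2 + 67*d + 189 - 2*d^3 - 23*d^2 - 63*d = 108*b^2 + 288*b - 2*d^3 + d^2*(-18*b - 18) + d*(-36*b^2 - 42*b + 8) + 192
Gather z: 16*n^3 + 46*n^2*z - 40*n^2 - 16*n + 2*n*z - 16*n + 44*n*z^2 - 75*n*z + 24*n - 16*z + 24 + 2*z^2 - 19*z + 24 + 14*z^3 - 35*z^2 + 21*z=16*n^3 - 40*n^2 - 8*n + 14*z^3 + z^2*(44*n - 33) + z*(46*n^2 - 73*n - 14) + 48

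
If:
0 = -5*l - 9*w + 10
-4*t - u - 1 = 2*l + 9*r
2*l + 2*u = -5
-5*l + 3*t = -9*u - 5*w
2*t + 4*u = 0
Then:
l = -35/194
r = -1637/873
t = 450/97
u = -225/97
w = 235/194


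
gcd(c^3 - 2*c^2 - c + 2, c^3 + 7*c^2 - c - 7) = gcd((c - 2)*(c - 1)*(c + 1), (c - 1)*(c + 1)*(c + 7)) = c^2 - 1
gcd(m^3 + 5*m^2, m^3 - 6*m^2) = m^2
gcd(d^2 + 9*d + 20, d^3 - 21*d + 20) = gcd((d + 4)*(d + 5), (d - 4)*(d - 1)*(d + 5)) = d + 5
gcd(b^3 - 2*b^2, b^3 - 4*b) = b^2 - 2*b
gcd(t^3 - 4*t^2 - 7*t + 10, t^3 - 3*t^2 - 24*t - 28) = t + 2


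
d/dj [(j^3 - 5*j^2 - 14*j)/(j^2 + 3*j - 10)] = (j^4 + 6*j^3 - 31*j^2 + 100*j + 140)/(j^4 + 6*j^3 - 11*j^2 - 60*j + 100)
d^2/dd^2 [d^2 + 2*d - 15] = 2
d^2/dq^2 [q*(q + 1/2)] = 2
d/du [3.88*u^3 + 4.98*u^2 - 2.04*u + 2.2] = 11.64*u^2 + 9.96*u - 2.04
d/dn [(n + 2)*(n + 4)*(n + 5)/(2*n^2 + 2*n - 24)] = (n^2 - 6*n - 31)/(2*(n^2 - 6*n + 9))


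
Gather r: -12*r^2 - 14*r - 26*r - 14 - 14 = -12*r^2 - 40*r - 28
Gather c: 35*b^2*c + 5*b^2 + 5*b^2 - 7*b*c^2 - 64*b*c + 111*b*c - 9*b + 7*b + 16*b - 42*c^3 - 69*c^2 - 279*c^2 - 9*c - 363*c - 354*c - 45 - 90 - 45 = 10*b^2 + 14*b - 42*c^3 + c^2*(-7*b - 348) + c*(35*b^2 + 47*b - 726) - 180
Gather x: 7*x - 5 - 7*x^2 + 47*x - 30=-7*x^2 + 54*x - 35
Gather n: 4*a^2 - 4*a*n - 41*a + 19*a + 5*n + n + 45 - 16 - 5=4*a^2 - 22*a + n*(6 - 4*a) + 24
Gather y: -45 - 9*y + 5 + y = -8*y - 40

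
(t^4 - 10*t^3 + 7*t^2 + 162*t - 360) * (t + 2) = t^5 - 8*t^4 - 13*t^3 + 176*t^2 - 36*t - 720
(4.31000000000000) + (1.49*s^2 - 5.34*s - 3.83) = 1.49*s^2 - 5.34*s + 0.48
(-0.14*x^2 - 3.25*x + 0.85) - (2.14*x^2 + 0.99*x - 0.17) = -2.28*x^2 - 4.24*x + 1.02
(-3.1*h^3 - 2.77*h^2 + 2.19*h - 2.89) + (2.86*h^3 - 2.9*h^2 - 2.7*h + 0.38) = -0.24*h^3 - 5.67*h^2 - 0.51*h - 2.51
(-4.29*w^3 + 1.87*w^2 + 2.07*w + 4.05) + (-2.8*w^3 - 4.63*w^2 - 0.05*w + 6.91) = -7.09*w^3 - 2.76*w^2 + 2.02*w + 10.96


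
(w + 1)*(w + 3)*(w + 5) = w^3 + 9*w^2 + 23*w + 15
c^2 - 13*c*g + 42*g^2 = (c - 7*g)*(c - 6*g)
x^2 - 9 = (x - 3)*(x + 3)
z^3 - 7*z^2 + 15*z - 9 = (z - 3)^2*(z - 1)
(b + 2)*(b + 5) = b^2 + 7*b + 10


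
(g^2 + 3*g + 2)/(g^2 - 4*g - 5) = (g + 2)/(g - 5)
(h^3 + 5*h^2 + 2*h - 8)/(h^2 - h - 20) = (h^2 + h - 2)/(h - 5)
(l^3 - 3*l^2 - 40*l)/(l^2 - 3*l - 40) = l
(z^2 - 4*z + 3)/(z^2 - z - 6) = (z - 1)/(z + 2)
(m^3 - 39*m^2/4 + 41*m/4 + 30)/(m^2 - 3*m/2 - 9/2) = (4*m^2 - 27*m - 40)/(2*(2*m + 3))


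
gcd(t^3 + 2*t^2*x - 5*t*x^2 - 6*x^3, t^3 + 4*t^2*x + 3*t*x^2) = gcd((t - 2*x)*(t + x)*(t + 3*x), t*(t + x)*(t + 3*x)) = t^2 + 4*t*x + 3*x^2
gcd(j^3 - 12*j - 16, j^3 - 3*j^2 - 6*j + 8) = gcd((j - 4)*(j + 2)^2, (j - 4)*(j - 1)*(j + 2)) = j^2 - 2*j - 8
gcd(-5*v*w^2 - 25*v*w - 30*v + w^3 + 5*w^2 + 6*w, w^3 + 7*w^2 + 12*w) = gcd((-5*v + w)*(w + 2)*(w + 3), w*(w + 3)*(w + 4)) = w + 3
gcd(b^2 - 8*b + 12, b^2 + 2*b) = 1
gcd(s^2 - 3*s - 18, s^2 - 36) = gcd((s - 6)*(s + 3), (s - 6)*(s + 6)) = s - 6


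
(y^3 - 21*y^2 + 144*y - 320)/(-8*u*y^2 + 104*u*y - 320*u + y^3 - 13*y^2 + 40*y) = (y - 8)/(-8*u + y)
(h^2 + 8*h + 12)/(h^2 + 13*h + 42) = (h + 2)/(h + 7)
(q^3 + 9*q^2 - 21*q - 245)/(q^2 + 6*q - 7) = (q^2 + 2*q - 35)/(q - 1)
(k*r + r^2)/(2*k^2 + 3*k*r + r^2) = r/(2*k + r)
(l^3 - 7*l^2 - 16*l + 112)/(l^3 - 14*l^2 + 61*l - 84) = (l + 4)/(l - 3)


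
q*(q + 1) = q^2 + q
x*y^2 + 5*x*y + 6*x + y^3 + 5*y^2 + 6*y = (x + y)*(y + 2)*(y + 3)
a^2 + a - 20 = (a - 4)*(a + 5)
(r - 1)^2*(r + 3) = r^3 + r^2 - 5*r + 3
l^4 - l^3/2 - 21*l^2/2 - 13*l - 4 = (l - 4)*(l + 1/2)*(l + 1)*(l + 2)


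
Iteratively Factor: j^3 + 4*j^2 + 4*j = (j)*(j^2 + 4*j + 4) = j*(j + 2)*(j + 2)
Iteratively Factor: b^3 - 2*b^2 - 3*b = (b - 3)*(b^2 + b) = (b - 3)*(b + 1)*(b)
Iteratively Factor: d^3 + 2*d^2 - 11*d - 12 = (d + 1)*(d^2 + d - 12) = (d - 3)*(d + 1)*(d + 4)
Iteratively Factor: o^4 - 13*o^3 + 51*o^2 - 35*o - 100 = (o + 1)*(o^3 - 14*o^2 + 65*o - 100) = (o - 5)*(o + 1)*(o^2 - 9*o + 20) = (o - 5)*(o - 4)*(o + 1)*(o - 5)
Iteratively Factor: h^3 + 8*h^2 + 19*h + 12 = (h + 4)*(h^2 + 4*h + 3) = (h + 3)*(h + 4)*(h + 1)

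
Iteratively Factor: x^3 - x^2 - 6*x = (x - 3)*(x^2 + 2*x) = (x - 3)*(x + 2)*(x)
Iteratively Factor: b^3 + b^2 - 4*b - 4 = (b + 2)*(b^2 - b - 2) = (b + 1)*(b + 2)*(b - 2)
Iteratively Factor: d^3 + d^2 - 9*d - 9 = (d + 1)*(d^2 - 9) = (d + 1)*(d + 3)*(d - 3)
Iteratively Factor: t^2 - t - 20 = (t - 5)*(t + 4)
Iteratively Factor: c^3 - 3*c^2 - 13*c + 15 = (c - 5)*(c^2 + 2*c - 3) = (c - 5)*(c - 1)*(c + 3)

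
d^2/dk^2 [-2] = 0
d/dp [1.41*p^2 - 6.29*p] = 2.82*p - 6.29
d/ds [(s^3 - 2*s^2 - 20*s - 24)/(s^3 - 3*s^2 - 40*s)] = (-s^4 - 40*s^3 + 92*s^2 - 144*s - 960)/(s^2*(s^4 - 6*s^3 - 71*s^2 + 240*s + 1600))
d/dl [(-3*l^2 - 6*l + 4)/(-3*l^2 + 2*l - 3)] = 2*(-12*l^2 + 21*l + 5)/(9*l^4 - 12*l^3 + 22*l^2 - 12*l + 9)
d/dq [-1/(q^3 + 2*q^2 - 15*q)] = (3*q^2 + 4*q - 15)/(q^2*(q^2 + 2*q - 15)^2)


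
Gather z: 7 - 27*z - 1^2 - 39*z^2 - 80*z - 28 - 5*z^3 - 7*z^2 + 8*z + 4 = -5*z^3 - 46*z^2 - 99*z - 18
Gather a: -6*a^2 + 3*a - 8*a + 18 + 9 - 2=-6*a^2 - 5*a + 25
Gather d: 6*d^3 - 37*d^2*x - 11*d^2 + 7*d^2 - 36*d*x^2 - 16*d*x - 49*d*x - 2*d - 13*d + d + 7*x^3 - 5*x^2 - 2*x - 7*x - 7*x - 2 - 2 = 6*d^3 + d^2*(-37*x - 4) + d*(-36*x^2 - 65*x - 14) + 7*x^3 - 5*x^2 - 16*x - 4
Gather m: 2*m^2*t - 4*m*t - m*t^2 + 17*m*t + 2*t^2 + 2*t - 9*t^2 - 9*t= 2*m^2*t + m*(-t^2 + 13*t) - 7*t^2 - 7*t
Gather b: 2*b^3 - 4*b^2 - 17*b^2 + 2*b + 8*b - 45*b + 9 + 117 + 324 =2*b^3 - 21*b^2 - 35*b + 450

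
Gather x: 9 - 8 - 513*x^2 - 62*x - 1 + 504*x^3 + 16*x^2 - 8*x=504*x^3 - 497*x^2 - 70*x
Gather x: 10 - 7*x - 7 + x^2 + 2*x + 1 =x^2 - 5*x + 4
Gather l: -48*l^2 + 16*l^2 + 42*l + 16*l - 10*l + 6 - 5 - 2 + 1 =-32*l^2 + 48*l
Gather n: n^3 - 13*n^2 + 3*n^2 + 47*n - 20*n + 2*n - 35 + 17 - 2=n^3 - 10*n^2 + 29*n - 20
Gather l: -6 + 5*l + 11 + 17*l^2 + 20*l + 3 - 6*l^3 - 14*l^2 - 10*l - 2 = -6*l^3 + 3*l^2 + 15*l + 6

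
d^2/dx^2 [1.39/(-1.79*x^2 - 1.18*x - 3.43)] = (8.907398*x^2 + 5.871916*x - 1.39*(3.58*x + 1.18)*(7.16*x + 2.36) + 17.068366)/(1.79*x^2 + 1.18*x + 3.43)^3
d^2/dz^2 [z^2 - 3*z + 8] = 2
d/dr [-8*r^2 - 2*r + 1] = -16*r - 2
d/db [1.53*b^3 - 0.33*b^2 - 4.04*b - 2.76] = 4.59*b^2 - 0.66*b - 4.04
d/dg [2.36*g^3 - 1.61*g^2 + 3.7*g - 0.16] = 7.08*g^2 - 3.22*g + 3.7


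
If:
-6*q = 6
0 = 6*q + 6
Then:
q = -1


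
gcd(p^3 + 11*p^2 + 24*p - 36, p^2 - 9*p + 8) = p - 1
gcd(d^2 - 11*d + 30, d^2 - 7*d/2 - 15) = d - 6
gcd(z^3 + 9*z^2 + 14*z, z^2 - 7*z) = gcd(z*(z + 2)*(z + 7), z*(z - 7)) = z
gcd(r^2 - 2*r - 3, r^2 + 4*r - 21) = r - 3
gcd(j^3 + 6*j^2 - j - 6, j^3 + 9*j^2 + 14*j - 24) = j^2 + 5*j - 6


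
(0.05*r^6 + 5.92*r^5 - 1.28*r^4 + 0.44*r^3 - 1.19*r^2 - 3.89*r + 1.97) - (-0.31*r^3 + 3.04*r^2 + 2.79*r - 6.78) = 0.05*r^6 + 5.92*r^5 - 1.28*r^4 + 0.75*r^3 - 4.23*r^2 - 6.68*r + 8.75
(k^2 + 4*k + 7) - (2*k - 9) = k^2 + 2*k + 16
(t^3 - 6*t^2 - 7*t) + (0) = t^3 - 6*t^2 - 7*t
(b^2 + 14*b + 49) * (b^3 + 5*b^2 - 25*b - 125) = b^5 + 19*b^4 + 94*b^3 - 230*b^2 - 2975*b - 6125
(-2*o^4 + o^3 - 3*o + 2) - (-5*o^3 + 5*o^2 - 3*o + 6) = -2*o^4 + 6*o^3 - 5*o^2 - 4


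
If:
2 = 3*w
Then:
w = 2/3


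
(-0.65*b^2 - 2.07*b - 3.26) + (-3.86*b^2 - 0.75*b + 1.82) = -4.51*b^2 - 2.82*b - 1.44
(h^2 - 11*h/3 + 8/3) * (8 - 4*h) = -4*h^3 + 68*h^2/3 - 40*h + 64/3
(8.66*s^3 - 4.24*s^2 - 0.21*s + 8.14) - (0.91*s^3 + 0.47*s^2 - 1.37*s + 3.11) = 7.75*s^3 - 4.71*s^2 + 1.16*s + 5.03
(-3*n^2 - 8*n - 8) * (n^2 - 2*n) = -3*n^4 - 2*n^3 + 8*n^2 + 16*n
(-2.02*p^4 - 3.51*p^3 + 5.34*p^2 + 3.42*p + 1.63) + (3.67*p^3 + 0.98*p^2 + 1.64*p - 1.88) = -2.02*p^4 + 0.16*p^3 + 6.32*p^2 + 5.06*p - 0.25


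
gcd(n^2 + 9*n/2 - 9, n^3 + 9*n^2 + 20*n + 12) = n + 6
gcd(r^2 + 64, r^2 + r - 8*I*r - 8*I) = r - 8*I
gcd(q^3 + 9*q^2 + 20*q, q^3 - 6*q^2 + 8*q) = q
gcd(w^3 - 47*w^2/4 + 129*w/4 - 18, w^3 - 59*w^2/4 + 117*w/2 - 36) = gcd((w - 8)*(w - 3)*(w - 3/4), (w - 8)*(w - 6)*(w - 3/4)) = w^2 - 35*w/4 + 6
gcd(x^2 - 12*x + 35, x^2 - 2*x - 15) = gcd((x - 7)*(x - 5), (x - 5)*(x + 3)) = x - 5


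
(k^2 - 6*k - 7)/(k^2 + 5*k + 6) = (k^2 - 6*k - 7)/(k^2 + 5*k + 6)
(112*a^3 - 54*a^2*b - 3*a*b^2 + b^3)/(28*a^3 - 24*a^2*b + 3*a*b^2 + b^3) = (8*a - b)/(2*a - b)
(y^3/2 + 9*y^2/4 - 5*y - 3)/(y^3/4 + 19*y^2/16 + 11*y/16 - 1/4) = 4*(2*y^3 + 9*y^2 - 20*y - 12)/(4*y^3 + 19*y^2 + 11*y - 4)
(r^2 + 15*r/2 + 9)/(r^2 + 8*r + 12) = (r + 3/2)/(r + 2)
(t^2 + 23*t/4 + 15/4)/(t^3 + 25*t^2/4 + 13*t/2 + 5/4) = (4*t + 3)/(4*t^2 + 5*t + 1)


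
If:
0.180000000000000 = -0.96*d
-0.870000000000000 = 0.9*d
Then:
No Solution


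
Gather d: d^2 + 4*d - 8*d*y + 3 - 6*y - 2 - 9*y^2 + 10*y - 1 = d^2 + d*(4 - 8*y) - 9*y^2 + 4*y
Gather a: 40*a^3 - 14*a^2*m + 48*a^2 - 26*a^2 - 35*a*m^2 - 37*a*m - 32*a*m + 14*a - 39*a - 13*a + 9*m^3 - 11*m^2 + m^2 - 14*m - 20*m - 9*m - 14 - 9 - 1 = 40*a^3 + a^2*(22 - 14*m) + a*(-35*m^2 - 69*m - 38) + 9*m^3 - 10*m^2 - 43*m - 24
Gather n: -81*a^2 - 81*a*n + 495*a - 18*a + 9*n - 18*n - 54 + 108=-81*a^2 + 477*a + n*(-81*a - 9) + 54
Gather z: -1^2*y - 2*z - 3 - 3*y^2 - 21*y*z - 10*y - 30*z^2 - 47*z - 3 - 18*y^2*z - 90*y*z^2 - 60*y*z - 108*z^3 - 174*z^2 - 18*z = -3*y^2 - 11*y - 108*z^3 + z^2*(-90*y - 204) + z*(-18*y^2 - 81*y - 67) - 6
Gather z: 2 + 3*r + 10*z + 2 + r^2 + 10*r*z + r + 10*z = r^2 + 4*r + z*(10*r + 20) + 4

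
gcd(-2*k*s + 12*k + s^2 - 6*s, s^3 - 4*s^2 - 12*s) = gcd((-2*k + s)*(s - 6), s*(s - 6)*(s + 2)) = s - 6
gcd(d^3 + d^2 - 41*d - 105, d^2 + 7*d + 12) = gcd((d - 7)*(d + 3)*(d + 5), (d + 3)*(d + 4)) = d + 3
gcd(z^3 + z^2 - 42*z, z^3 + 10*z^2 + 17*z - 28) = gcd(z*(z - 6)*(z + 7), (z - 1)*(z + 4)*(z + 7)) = z + 7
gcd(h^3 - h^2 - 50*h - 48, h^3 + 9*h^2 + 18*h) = h + 6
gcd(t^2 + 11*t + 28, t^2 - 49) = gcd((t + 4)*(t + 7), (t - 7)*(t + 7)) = t + 7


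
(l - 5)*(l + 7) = l^2 + 2*l - 35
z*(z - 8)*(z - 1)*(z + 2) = z^4 - 7*z^3 - 10*z^2 + 16*z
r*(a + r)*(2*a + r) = 2*a^2*r + 3*a*r^2 + r^3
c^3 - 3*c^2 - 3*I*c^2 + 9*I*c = c*(c - 3)*(c - 3*I)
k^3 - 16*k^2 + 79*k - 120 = (k - 8)*(k - 5)*(k - 3)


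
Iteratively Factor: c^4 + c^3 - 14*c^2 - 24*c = (c + 3)*(c^3 - 2*c^2 - 8*c) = c*(c + 3)*(c^2 - 2*c - 8) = c*(c + 2)*(c + 3)*(c - 4)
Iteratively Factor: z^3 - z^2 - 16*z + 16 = (z - 1)*(z^2 - 16) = (z - 1)*(z + 4)*(z - 4)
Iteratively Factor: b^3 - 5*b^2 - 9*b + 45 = (b - 5)*(b^2 - 9) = (b - 5)*(b - 3)*(b + 3)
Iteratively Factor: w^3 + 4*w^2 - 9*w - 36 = (w - 3)*(w^2 + 7*w + 12) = (w - 3)*(w + 4)*(w + 3)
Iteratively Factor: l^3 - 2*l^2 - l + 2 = (l - 1)*(l^2 - l - 2) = (l - 2)*(l - 1)*(l + 1)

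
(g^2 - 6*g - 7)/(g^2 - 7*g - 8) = (g - 7)/(g - 8)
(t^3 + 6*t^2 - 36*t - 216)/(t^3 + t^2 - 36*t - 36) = (t + 6)/(t + 1)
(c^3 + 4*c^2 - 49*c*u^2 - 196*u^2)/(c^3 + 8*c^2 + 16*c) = (c^2 - 49*u^2)/(c*(c + 4))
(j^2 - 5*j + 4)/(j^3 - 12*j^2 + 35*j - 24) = (j - 4)/(j^2 - 11*j + 24)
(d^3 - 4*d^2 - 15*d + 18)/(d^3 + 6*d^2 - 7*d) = (d^2 - 3*d - 18)/(d*(d + 7))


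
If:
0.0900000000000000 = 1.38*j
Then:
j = 0.07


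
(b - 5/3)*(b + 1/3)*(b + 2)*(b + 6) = b^4 + 20*b^3/3 + 7*b^2/9 - 184*b/9 - 20/3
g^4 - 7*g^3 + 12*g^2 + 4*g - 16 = (g - 4)*(g - 2)^2*(g + 1)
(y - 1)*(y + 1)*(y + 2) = y^3 + 2*y^2 - y - 2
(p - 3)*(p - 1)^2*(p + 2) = p^4 - 3*p^3 - 3*p^2 + 11*p - 6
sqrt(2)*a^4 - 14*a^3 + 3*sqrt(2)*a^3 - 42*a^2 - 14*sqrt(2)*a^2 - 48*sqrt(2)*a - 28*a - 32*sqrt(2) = (a + 2)*(a - 8*sqrt(2))*(a + sqrt(2))*(sqrt(2)*a + sqrt(2))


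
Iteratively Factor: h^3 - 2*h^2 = (h)*(h^2 - 2*h) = h*(h - 2)*(h)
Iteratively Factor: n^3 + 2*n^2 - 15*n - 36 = (n + 3)*(n^2 - n - 12) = (n - 4)*(n + 3)*(n + 3)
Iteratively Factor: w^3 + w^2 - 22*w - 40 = (w - 5)*(w^2 + 6*w + 8) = (w - 5)*(w + 4)*(w + 2)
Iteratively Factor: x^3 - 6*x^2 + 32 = (x - 4)*(x^2 - 2*x - 8) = (x - 4)^2*(x + 2)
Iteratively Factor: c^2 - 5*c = (c - 5)*(c)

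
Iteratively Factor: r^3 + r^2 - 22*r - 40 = (r + 4)*(r^2 - 3*r - 10) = (r + 2)*(r + 4)*(r - 5)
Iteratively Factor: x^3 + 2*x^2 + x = (x + 1)*(x^2 + x) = (x + 1)^2*(x)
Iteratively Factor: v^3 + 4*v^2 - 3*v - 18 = (v - 2)*(v^2 + 6*v + 9) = (v - 2)*(v + 3)*(v + 3)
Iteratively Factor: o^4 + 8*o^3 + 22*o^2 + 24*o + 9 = (o + 3)*(o^3 + 5*o^2 + 7*o + 3) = (o + 1)*(o + 3)*(o^2 + 4*o + 3) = (o + 1)^2*(o + 3)*(o + 3)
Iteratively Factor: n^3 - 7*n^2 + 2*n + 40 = (n - 4)*(n^2 - 3*n - 10) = (n - 4)*(n + 2)*(n - 5)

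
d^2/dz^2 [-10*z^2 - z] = -20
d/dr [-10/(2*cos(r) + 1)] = -20*sin(r)/(2*cos(r) + 1)^2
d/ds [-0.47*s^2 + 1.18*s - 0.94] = 1.18 - 0.94*s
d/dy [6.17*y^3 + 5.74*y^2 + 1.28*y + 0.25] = 18.51*y^2 + 11.48*y + 1.28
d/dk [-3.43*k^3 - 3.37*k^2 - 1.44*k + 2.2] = -10.29*k^2 - 6.74*k - 1.44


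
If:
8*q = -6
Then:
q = -3/4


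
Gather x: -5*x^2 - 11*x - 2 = -5*x^2 - 11*x - 2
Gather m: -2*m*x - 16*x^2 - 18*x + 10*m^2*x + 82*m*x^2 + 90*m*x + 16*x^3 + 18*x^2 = 10*m^2*x + m*(82*x^2 + 88*x) + 16*x^3 + 2*x^2 - 18*x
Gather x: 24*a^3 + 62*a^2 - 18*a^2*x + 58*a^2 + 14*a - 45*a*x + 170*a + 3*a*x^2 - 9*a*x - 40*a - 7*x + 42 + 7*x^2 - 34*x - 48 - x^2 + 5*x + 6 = 24*a^3 + 120*a^2 + 144*a + x^2*(3*a + 6) + x*(-18*a^2 - 54*a - 36)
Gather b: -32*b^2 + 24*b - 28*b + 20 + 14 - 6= -32*b^2 - 4*b + 28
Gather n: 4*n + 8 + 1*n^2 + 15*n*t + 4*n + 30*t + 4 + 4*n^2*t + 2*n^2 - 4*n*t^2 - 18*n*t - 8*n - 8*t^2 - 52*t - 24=n^2*(4*t + 3) + n*(-4*t^2 - 3*t) - 8*t^2 - 22*t - 12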